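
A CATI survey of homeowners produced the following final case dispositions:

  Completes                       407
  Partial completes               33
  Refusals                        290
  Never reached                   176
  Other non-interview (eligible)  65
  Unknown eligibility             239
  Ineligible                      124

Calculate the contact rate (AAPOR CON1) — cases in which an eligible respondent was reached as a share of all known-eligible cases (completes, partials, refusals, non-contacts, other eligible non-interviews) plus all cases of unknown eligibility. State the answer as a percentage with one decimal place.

Numerator = 407 + 33 + 290 + 65 = 795
Base = 407 + 33 + 290 + 176 + 65 + 239 = 1210
CON1 = 795 / 1210 = 0.6570

65.7%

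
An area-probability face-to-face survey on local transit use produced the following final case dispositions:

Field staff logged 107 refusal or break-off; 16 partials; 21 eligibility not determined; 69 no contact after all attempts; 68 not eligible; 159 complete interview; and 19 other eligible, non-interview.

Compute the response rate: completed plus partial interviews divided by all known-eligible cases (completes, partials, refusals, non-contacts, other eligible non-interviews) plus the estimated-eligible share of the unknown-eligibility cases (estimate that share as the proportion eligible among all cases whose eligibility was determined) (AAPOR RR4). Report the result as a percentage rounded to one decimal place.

45.1%

Top: 159 + 16 = 175
Eligible (known): 159 + 16 + 107 + 69 + 19 = 370
e = 370 / (370 + 68) = 370 / 438 = 0.8447
Estimated eligible among unknowns: 0.8447 × 21 = 17.74
Denominator: 370 + 17.74 = 387.74
RR4 = 175 / 387.74 = 0.4513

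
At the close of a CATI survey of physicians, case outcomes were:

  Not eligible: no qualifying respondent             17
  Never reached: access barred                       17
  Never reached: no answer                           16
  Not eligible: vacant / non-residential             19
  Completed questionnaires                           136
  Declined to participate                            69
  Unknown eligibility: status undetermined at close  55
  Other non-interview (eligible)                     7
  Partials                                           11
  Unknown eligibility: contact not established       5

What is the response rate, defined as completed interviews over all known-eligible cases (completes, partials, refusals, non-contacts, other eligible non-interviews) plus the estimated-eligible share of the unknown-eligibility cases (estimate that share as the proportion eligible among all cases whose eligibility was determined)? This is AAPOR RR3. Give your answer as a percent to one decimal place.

Never reached = 16 + 17 = 33
Eligibility not determined = 5 + 55 = 60
Ineligible = 17 + 19 = 36
Numerator = 136
Determined eligible = 136 + 11 + 69 + 33 + 7 = 256
e = 256 / (256 + 36) = 256 / 292 = 0.8767
Eligible share of unknowns = 0.8767 × 60 = 52.60
Base = 256 + 52.60 = 308.60
RR3 = 136 / 308.60 = 0.4407

44.1%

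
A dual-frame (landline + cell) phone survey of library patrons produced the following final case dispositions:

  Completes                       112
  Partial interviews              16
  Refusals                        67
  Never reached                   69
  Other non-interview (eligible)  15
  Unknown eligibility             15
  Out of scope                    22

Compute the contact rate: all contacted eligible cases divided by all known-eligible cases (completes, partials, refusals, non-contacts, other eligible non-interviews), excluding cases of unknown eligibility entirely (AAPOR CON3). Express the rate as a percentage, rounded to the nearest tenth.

Top → 112 + 16 + 67 + 15 = 210
Denom → 112 + 16 + 67 + 69 + 15 = 279
CON3 = 210 / 279 = 0.7527

75.3%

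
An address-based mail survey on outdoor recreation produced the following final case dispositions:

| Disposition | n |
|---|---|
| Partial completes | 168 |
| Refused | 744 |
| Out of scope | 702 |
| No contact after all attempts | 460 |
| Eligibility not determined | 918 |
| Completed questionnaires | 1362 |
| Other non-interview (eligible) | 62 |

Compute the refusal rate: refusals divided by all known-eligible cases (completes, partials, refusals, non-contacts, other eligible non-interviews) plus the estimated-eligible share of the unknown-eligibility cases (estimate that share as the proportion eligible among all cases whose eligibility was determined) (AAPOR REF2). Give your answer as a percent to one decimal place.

Top → 744
Eligible (known) → 1362 + 168 + 744 + 460 + 62 = 2796
e = 2796 / (2796 + 702) = 2796 / 3498 = 0.7993
e × U → 0.7993 × 918 = 733.76
Denominator → 2796 + 733.76 = 3529.76
REF2 = 744 / 3529.76 = 0.2108

21.1%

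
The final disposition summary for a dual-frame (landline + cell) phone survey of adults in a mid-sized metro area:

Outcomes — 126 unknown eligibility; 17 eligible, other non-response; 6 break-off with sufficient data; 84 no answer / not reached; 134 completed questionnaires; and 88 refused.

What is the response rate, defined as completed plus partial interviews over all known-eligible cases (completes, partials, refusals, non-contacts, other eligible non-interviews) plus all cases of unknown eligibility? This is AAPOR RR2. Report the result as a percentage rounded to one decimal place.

Top = 134 + 6 = 140
Denominator = 134 + 6 + 88 + 84 + 17 + 126 = 455
RR2 = 140 / 455 = 0.3077

30.8%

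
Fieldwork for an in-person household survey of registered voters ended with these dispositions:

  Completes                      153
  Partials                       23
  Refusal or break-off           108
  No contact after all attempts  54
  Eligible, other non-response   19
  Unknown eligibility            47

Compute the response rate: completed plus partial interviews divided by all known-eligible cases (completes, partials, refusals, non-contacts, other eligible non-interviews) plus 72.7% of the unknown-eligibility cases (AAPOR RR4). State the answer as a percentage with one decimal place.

45.0%

Numerator → 153 + 23 = 176
Known eligible → 153 + 23 + 108 + 54 + 19 = 357
Estimated eligible among unknowns → 0.7270 × 47 = 34.17
Denom → 357 + 34.17 = 391.17
RR4 = 176 / 391.17 = 0.4499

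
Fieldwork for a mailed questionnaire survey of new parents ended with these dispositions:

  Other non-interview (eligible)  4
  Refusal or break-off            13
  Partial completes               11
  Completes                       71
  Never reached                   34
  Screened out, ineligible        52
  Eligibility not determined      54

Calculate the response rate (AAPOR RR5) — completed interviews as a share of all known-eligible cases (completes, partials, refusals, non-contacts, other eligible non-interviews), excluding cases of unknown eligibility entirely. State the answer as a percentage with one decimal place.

Top → 71
Denominator → 71 + 11 + 13 + 34 + 4 = 133
RR5 = 71 / 133 = 0.5338

53.4%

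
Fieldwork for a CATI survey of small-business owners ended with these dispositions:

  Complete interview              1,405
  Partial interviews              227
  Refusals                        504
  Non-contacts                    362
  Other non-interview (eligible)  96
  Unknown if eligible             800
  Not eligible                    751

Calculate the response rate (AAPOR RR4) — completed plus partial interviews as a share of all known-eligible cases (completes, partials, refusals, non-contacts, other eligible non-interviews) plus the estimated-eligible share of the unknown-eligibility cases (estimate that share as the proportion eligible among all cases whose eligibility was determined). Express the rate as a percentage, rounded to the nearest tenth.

50.8%

Numerator = 1405 + 227 = 1632
Eligible (known) = 1405 + 227 + 504 + 362 + 96 = 2594
e = 2594 / (2594 + 751) = 2594 / 3345 = 0.7755
Eligible share of unknowns = 0.7755 × 800 = 620.40
Base = 2594 + 620.40 = 3214.40
RR4 = 1632 / 3214.40 = 0.5077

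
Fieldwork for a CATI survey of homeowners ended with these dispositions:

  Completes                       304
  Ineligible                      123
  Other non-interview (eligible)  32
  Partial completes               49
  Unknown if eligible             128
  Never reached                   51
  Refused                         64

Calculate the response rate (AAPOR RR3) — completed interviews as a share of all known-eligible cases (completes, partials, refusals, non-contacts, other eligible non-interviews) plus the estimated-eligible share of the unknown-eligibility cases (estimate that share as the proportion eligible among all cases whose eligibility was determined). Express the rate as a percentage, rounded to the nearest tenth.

50.4%

Num = 304
Determined eligible = 304 + 49 + 64 + 51 + 32 = 500
e = 500 / (500 + 123) = 500 / 623 = 0.8026
Eligible share of unknowns = 0.8026 × 128 = 102.73
Denom = 500 + 102.73 = 602.73
RR3 = 304 / 602.73 = 0.5044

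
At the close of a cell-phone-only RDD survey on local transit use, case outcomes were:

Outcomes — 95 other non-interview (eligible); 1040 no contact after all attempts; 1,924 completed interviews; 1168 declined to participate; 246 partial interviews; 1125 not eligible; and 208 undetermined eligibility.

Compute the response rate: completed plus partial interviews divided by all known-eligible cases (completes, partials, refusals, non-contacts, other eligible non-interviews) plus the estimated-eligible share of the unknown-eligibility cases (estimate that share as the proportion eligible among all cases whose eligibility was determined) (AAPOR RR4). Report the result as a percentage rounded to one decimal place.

Num: 1924 + 246 = 2170
Determined eligible: 1924 + 246 + 1168 + 1040 + 95 = 4473
e = 4473 / (4473 + 1125) = 4473 / 5598 = 0.7990
Estimated eligible among unknowns: 0.7990 × 208 = 166.19
Base: 4473 + 166.19 = 4639.19
RR4 = 2170 / 4639.19 = 0.4678

46.8%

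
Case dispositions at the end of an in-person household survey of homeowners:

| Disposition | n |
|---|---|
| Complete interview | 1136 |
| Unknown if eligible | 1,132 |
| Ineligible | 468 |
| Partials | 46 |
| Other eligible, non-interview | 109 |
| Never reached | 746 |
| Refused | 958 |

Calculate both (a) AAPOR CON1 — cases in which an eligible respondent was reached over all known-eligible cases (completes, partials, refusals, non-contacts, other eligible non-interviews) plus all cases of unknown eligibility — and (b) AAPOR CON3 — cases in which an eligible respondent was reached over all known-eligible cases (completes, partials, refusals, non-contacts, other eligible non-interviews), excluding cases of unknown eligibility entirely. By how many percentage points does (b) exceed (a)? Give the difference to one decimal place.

20.6

Top = 1136 + 46 + 958 + 109 = 2249
Denom = 1136 + 46 + 958 + 746 + 109 + 1132 = 4127
CON1 = 2249 / 4127 = 0.5449
Denom = 1136 + 46 + 958 + 746 + 109 = 2995
CON3 = 2249 / 2995 = 0.7509
Difference = 75.09 − 54.49 = 20.60 percentage points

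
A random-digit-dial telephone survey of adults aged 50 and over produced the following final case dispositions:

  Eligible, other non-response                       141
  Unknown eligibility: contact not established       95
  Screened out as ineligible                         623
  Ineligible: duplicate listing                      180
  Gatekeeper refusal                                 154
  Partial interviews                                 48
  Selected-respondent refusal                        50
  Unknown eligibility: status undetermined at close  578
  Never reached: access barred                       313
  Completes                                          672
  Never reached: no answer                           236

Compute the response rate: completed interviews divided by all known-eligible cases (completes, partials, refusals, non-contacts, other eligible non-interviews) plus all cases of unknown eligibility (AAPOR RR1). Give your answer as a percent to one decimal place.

29.4%

Declined to participate = 154 + 50 = 204
Never reached = 236 + 313 = 549
Undetermined eligibility = 95 + 578 = 673
Out of scope = 623 + 180 = 803
Num = 672
Base = 672 + 48 + 204 + 549 + 141 + 673 = 2287
RR1 = 672 / 2287 = 0.2938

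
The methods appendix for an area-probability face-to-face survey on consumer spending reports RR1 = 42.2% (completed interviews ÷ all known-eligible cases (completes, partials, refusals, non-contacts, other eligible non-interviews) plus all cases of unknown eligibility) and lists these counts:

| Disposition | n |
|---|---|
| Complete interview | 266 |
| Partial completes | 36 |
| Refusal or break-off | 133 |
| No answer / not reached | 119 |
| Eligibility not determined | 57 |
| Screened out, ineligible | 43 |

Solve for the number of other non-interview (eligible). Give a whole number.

19

RR1 = 266 / D = 0.422
D = 266 / 0.422 = 630.3
Other denominator terms total 611
other non-interview (eligible) = 630.3 − 611 ≈ 19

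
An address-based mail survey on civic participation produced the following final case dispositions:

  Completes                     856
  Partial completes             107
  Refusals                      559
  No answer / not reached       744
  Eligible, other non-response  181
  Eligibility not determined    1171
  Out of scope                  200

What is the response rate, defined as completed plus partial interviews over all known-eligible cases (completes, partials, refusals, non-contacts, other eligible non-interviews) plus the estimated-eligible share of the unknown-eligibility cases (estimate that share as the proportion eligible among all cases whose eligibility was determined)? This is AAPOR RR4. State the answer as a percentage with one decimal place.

27.3%

Top → 856 + 107 = 963
Determined eligible → 856 + 107 + 559 + 744 + 181 = 2447
e = 2447 / (2447 + 200) = 2447 / 2647 = 0.9244
Eligible share of unknowns → 0.9244 × 1171 = 1082.47
Denom → 2447 + 1082.47 = 3529.47
RR4 = 963 / 3529.47 = 0.2728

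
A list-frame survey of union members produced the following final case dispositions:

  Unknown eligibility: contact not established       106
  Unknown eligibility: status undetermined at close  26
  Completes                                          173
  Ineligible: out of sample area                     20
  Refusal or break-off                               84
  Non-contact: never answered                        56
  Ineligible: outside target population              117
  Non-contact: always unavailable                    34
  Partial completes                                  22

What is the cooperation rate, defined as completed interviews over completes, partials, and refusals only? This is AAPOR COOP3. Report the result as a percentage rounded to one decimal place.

No answer / not reached = 56 + 34 = 90
Eligibility not determined = 106 + 26 = 132
Ineligible = 117 + 20 = 137
Numerator → 173
Denominator → 173 + 22 + 84 = 279
COOP3 = 173 / 279 = 0.6201

62.0%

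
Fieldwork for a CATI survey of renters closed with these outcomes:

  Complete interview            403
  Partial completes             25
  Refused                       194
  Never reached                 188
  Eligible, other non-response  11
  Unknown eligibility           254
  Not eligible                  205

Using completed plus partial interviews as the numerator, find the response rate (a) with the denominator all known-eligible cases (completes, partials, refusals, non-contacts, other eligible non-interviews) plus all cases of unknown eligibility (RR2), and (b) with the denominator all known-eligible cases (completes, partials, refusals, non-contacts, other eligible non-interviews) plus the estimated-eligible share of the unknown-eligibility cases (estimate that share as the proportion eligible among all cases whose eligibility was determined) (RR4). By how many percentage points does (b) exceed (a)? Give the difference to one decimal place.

2.0

Top: 403 + 25 = 428
Base: 403 + 25 + 194 + 188 + 11 + 254 = 1075
RR2 = 428 / 1075 = 0.3981
Eligible (known): 403 + 25 + 194 + 188 + 11 = 821
e = 821 / (821 + 205) = 821 / 1026 = 0.8002
Eligible share of unknowns: 0.8002 × 254 = 203.25
Base: 821 + 203.25 = 1024.25
RR4 = 428 / 1024.25 = 0.4179
Difference = 41.79 − 39.81 = 1.98 percentage points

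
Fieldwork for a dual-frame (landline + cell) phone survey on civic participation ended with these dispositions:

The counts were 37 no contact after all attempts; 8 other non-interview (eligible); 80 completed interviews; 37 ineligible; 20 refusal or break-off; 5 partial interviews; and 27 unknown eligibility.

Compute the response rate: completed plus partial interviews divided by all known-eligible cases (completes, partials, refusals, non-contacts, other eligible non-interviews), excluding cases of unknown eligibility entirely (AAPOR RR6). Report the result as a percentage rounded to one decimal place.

Numerator → 80 + 5 = 85
Base → 80 + 5 + 20 + 37 + 8 = 150
RR6 = 85 / 150 = 0.5667

56.7%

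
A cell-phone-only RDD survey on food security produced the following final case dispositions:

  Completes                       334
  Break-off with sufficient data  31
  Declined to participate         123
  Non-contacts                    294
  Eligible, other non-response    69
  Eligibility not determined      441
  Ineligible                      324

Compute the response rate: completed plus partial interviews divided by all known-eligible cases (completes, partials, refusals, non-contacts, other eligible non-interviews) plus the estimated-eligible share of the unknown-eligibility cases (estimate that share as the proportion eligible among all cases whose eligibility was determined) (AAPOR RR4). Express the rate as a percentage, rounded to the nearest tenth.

Num → 334 + 31 = 365
Eligible (known) → 334 + 31 + 123 + 294 + 69 = 851
e = 851 / (851 + 324) = 851 / 1175 = 0.7243
Estimated eligible among unknowns → 0.7243 × 441 = 319.42
Denom → 851 + 319.42 = 1170.42
RR4 = 365 / 1170.42 = 0.3119

31.2%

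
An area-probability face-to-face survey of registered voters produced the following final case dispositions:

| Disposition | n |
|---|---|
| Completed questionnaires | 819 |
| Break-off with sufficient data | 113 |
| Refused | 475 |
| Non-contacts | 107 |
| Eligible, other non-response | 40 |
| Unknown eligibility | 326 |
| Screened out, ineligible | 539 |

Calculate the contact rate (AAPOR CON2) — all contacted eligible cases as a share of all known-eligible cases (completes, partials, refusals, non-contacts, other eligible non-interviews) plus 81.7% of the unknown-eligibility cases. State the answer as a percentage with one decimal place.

Numerator → 819 + 113 + 475 + 40 = 1447
Known eligible → 819 + 113 + 475 + 107 + 40 = 1554
Estimated eligible among unknowns → 0.8170 × 326 = 266.34
Denom → 1554 + 266.34 = 1820.34
CON2 = 1447 / 1820.34 = 0.7949

79.5%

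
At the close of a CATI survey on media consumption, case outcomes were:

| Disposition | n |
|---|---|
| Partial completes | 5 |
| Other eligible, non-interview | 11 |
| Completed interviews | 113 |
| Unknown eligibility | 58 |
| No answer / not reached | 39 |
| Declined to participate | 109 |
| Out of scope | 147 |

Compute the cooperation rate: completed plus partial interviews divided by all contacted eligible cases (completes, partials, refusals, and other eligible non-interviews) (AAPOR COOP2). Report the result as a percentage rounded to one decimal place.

49.6%

Numerator → 113 + 5 = 118
Denominator → 113 + 5 + 109 + 11 = 238
COOP2 = 118 / 238 = 0.4958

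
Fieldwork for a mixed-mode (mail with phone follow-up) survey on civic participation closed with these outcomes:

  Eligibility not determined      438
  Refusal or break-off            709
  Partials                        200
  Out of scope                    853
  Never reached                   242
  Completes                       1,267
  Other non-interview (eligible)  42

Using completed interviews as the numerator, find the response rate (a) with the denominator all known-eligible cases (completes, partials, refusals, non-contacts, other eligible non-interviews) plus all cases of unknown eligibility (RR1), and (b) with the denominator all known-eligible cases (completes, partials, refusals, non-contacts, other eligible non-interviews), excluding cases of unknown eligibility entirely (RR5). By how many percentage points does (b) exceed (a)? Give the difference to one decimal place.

Numerator: 1267
Denominator: 1267 + 200 + 709 + 242 + 42 + 438 = 2898
RR1 = 1267 / 2898 = 0.4372
Denominator: 1267 + 200 + 709 + 242 + 42 = 2460
RR5 = 1267 / 2460 = 0.5150
Difference = 51.50 − 43.72 = 7.78 percentage points

7.8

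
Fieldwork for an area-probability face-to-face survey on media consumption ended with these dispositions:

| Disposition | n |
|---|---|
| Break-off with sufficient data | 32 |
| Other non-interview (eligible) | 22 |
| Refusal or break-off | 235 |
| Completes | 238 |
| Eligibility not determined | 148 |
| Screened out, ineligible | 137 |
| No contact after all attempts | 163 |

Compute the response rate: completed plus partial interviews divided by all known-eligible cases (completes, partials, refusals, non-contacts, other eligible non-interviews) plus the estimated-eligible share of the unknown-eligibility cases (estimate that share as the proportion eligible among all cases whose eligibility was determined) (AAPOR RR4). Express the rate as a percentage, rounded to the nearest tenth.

33.2%

Top = 238 + 32 = 270
Known eligible = 238 + 32 + 235 + 163 + 22 = 690
e = 690 / (690 + 137) = 690 / 827 = 0.8343
e × U = 0.8343 × 148 = 123.48
Base = 690 + 123.48 = 813.48
RR4 = 270 / 813.48 = 0.3319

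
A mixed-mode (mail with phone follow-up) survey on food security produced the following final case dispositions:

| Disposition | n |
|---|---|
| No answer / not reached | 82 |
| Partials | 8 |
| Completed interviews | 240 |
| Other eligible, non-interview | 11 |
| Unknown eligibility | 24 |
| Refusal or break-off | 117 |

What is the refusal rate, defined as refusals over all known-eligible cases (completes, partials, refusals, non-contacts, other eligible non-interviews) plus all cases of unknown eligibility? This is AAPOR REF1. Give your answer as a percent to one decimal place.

Num → 117
Denom → 240 + 8 + 117 + 82 + 11 + 24 = 482
REF1 = 117 / 482 = 0.2427

24.3%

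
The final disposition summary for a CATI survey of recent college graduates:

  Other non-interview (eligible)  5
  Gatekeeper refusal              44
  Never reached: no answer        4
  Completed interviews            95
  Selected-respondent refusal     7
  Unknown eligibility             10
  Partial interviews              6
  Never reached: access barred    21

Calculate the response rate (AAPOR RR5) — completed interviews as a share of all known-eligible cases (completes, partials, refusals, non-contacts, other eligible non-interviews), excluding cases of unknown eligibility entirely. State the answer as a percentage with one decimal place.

Refused = 44 + 7 = 51
No contact after all attempts = 4 + 21 = 25
Top = 95
Denominator = 95 + 6 + 51 + 25 + 5 = 182
RR5 = 95 / 182 = 0.5220

52.2%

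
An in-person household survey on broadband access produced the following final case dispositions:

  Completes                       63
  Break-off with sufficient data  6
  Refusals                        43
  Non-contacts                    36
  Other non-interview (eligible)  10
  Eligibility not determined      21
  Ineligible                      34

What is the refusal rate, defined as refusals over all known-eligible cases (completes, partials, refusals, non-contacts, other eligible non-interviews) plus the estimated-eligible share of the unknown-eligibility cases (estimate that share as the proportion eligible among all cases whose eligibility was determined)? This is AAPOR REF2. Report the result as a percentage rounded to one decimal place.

24.5%

Num = 43
Determined eligible = 63 + 6 + 43 + 36 + 10 = 158
e = 158 / (158 + 34) = 158 / 192 = 0.8229
Estimated eligible among unknowns = 0.8229 × 21 = 17.28
Denom = 158 + 17.28 = 175.28
REF2 = 43 / 175.28 = 0.2453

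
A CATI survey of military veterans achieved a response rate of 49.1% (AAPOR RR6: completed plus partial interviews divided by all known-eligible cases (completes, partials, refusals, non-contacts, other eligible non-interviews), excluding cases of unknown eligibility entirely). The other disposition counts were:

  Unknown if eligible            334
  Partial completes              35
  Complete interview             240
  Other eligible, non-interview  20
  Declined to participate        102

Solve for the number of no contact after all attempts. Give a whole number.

Numerator = 240 + 35 = 275
RR6 = 275 / D = 0.491
D = 275 / 0.491 = 560.1
Other denominator terms total 397
no contact after all attempts = 560.1 − 397 ≈ 163

163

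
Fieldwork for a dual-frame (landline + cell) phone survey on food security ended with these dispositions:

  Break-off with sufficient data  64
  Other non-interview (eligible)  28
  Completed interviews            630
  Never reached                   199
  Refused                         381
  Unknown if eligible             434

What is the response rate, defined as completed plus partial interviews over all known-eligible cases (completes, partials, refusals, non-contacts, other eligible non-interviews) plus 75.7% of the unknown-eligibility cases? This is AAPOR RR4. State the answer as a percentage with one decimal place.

Num: 630 + 64 = 694
Determined eligible: 630 + 64 + 381 + 199 + 28 = 1302
Eligible share of unknowns: 0.7570 × 434 = 328.54
Denominator: 1302 + 328.54 = 1630.54
RR4 = 694 / 1630.54 = 0.4256

42.6%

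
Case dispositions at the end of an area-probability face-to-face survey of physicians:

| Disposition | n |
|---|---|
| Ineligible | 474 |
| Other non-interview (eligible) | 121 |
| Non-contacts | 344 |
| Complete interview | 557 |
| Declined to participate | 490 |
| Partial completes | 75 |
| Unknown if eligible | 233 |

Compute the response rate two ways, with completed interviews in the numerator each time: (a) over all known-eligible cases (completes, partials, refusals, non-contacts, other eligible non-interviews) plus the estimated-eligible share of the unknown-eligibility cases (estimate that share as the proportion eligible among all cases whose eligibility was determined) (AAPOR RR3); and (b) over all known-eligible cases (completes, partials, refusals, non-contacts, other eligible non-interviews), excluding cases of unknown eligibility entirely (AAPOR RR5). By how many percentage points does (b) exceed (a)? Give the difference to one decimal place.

Numerator → 557
Determined eligible → 557 + 75 + 490 + 344 + 121 = 1587
e = 1587 / (1587 + 474) = 1587 / 2061 = 0.7700
Eligible share of unknowns → 0.7700 × 233 = 179.41
Denom → 1587 + 179.41 = 1766.41
RR3 = 557 / 1766.41 = 0.3153
Denom → 557 + 75 + 490 + 344 + 121 = 1587
RR5 = 557 / 1587 = 0.3510
Difference = 35.10 − 31.53 = 3.57 percentage points

3.6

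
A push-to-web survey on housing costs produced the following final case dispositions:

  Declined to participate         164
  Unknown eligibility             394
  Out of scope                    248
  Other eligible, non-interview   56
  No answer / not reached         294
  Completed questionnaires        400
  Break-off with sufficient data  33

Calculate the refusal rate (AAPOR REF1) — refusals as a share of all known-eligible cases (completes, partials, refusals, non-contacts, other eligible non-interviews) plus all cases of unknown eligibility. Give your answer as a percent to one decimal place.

Num → 164
Denominator → 400 + 33 + 164 + 294 + 56 + 394 = 1341
REF1 = 164 / 1341 = 0.1223

12.2%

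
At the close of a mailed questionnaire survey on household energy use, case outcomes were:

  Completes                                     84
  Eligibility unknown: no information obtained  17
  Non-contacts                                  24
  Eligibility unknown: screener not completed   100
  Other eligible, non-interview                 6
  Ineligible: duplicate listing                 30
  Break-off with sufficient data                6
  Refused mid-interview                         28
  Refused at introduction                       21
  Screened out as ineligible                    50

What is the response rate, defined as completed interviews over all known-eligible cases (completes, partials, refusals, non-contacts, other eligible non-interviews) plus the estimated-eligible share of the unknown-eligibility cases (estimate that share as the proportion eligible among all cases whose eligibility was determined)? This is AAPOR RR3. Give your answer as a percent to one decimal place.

33.8%

Declined to participate = 21 + 28 = 49
Unknown eligibility = 100 + 17 = 117
Screened out, ineligible = 50 + 30 = 80
Top → 84
Eligible (known) → 84 + 6 + 49 + 24 + 6 = 169
e = 169 / (169 + 80) = 169 / 249 = 0.6787
e × U → 0.6787 × 117 = 79.41
Denominator → 169 + 79.41 = 248.41
RR3 = 84 / 248.41 = 0.3382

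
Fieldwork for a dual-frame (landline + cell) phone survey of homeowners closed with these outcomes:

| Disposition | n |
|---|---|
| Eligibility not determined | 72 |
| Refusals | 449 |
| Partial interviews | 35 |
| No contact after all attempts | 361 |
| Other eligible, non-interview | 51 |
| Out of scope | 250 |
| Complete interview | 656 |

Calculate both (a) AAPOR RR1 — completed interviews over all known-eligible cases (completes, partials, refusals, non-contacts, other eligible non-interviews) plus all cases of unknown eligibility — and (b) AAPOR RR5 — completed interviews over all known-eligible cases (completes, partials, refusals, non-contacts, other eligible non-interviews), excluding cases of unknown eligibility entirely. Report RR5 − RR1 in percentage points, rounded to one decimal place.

Top = 656
Denom = 656 + 35 + 449 + 361 + 51 + 72 = 1624
RR1 = 656 / 1624 = 0.4039
Denom = 656 + 35 + 449 + 361 + 51 = 1552
RR5 = 656 / 1552 = 0.4227
Difference = 42.27 − 40.39 = 1.88 percentage points

1.9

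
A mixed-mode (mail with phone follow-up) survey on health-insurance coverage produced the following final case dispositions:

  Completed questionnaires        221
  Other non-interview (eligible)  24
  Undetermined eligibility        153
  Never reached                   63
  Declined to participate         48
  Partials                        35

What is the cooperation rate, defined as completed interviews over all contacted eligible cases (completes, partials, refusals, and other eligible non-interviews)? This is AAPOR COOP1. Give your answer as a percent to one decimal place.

67.4%

Num = 221
Denom = 221 + 35 + 48 + 24 = 328
COOP1 = 221 / 328 = 0.6738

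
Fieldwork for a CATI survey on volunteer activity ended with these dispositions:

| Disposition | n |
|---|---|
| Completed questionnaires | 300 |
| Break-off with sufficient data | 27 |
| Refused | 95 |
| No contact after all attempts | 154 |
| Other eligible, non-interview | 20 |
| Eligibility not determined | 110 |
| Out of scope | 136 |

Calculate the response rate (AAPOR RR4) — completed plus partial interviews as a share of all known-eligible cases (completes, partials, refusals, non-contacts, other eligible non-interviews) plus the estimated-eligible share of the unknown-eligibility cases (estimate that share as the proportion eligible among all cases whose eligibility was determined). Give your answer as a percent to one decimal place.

Numerator: 300 + 27 = 327
Determined eligible: 300 + 27 + 95 + 154 + 20 = 596
e = 596 / (596 + 136) = 596 / 732 = 0.8142
Eligible share of unknowns: 0.8142 × 110 = 89.56
Denom: 596 + 89.56 = 685.56
RR4 = 327 / 685.56 = 0.4770

47.7%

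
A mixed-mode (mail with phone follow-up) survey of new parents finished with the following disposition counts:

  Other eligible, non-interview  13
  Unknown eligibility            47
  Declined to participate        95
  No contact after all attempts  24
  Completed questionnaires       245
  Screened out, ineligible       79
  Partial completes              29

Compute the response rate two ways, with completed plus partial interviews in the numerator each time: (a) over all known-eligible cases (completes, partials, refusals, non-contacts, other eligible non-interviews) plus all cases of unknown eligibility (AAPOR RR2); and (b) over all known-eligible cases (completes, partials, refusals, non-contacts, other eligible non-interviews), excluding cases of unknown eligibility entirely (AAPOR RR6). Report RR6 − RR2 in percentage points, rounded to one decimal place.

Top: 245 + 29 = 274
Denom: 245 + 29 + 95 + 24 + 13 + 47 = 453
RR2 = 274 / 453 = 0.6049
Denom: 245 + 29 + 95 + 24 + 13 = 406
RR6 = 274 / 406 = 0.6749
Difference = 67.49 − 60.49 = 7.00 percentage points

7.0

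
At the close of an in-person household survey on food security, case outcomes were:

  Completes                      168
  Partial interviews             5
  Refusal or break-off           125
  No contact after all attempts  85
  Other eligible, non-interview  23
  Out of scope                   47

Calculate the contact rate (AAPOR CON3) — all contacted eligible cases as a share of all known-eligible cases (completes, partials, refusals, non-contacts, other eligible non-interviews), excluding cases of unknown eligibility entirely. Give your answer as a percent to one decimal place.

Numerator = 168 + 5 + 125 + 23 = 321
Denom = 168 + 5 + 125 + 85 + 23 = 406
CON3 = 321 / 406 = 0.7906

79.1%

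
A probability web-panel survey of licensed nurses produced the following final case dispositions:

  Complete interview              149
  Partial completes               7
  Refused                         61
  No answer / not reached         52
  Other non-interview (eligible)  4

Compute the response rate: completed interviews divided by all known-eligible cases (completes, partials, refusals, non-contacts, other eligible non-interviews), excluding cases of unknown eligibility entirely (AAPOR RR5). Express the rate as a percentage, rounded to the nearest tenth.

54.6%

Num: 149
Denom: 149 + 7 + 61 + 52 + 4 = 273
RR5 = 149 / 273 = 0.5458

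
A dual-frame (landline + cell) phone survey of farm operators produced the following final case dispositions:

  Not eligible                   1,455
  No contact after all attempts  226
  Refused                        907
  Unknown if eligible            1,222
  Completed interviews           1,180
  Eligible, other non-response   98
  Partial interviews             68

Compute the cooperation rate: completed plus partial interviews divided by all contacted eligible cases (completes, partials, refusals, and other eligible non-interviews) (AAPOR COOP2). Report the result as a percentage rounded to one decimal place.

Top = 1180 + 68 = 1248
Denominator = 1180 + 68 + 907 + 98 = 2253
COOP2 = 1248 / 2253 = 0.5539

55.4%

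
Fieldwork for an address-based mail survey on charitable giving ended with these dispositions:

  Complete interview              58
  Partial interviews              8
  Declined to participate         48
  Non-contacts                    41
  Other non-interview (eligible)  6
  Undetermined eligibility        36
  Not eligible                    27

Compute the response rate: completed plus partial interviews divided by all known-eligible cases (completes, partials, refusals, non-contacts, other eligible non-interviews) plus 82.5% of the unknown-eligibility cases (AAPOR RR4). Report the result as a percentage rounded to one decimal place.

Top: 58 + 8 = 66
Determined eligible: 58 + 8 + 48 + 41 + 6 = 161
e × U: 0.8250 × 36 = 29.70
Denominator: 161 + 29.70 = 190.70
RR4 = 66 / 190.70 = 0.3461

34.6%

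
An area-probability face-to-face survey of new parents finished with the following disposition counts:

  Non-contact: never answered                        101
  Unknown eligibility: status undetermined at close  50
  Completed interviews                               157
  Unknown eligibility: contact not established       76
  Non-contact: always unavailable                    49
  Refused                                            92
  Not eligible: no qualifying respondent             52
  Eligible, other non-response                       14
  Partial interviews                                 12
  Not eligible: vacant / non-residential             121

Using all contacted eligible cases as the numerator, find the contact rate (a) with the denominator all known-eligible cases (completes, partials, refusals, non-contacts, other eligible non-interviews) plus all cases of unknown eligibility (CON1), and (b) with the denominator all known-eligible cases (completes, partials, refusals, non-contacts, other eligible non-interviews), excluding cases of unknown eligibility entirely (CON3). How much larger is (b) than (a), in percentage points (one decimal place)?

Non-contacts = 101 + 49 = 150
Unknown eligibility = 76 + 50 = 126
Not eligible = 52 + 121 = 173
Top → 157 + 12 + 92 + 14 = 275
Base → 157 + 12 + 92 + 150 + 14 + 126 = 551
CON1 = 275 / 551 = 0.4991
Base → 157 + 12 + 92 + 150 + 14 = 425
CON3 = 275 / 425 = 0.6471
Difference = 64.71 − 49.91 = 14.80 percentage points

14.8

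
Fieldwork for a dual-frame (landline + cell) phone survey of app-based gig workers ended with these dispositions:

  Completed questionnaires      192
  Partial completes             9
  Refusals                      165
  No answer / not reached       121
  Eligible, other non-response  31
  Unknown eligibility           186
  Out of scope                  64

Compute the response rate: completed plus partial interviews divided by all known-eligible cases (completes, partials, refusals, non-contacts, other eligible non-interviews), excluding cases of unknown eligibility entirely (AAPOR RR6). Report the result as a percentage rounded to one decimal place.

38.8%

Num = 192 + 9 = 201
Denom = 192 + 9 + 165 + 121 + 31 = 518
RR6 = 201 / 518 = 0.3880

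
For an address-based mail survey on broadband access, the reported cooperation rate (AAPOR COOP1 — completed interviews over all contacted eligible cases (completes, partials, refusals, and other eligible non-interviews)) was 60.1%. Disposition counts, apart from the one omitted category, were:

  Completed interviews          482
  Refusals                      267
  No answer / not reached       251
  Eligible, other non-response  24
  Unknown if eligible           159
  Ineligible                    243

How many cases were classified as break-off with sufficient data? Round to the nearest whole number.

COOP1 = 482 / D = 0.601
D = 482 / 0.601 = 802.0
Rest of base = 773
break-off with sufficient data = 802.0 − 773 ≈ 29

29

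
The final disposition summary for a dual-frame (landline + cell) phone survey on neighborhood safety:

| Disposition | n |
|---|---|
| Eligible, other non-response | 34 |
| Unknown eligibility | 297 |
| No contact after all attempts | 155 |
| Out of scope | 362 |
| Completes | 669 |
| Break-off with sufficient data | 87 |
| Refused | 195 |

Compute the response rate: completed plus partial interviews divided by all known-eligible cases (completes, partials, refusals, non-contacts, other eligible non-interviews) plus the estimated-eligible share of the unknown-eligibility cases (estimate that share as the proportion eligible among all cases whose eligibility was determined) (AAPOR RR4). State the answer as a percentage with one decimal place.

Numerator: 669 + 87 = 756
Known eligible: 669 + 87 + 195 + 155 + 34 = 1140
e = 1140 / (1140 + 362) = 1140 / 1502 = 0.7590
Estimated eligible among unknowns: 0.7590 × 297 = 225.42
Base: 1140 + 225.42 = 1365.42
RR4 = 756 / 1365.42 = 0.5537

55.4%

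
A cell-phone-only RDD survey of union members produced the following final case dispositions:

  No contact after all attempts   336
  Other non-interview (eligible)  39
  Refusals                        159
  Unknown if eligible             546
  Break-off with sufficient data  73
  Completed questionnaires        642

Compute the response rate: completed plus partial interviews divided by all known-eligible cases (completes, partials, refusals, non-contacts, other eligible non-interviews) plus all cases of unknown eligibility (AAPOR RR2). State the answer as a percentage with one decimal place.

39.8%

Top → 642 + 73 = 715
Denom → 642 + 73 + 159 + 336 + 39 + 546 = 1795
RR2 = 715 / 1795 = 0.3983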